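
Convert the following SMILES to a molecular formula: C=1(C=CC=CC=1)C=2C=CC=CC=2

Heavy atoms from the SMILES: 12 C.
Implicit hydrogens by atom environment:
  10 × C (aromatic): 1 H each → 10
  2 × C (aromatic): no H
  Total hydrogens = 10.
Molecular formula: C12H10

C12H10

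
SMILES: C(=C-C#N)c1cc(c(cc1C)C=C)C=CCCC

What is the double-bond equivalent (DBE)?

9

Molecular formula from the SMILES: C17H19N.
DoU = (2C + 2 + N − H − X)/2 = (2·17 + 2 + 1 − 19 − 0)/2 = 18/2 = 9.
(Structurally: 1 ring(s) + 8 π bond(s) = 9.)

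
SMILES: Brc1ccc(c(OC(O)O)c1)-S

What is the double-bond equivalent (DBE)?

Molecular formula from the SMILES: C7H7BrO3S.
DoU = (2C + 2 + N − H − X)/2 = (2·7 + 2 + 0 − 7 − 1)/2 = 8/2 = 4.
(Structurally: 1 ring(s) + 3 π bond(s) = 4.)

4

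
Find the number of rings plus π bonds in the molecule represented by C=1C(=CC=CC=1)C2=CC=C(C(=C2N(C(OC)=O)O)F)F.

9

Molecular formula from the SMILES: C14H11F2NO3.
DoU = (2C + 2 + N − H − X)/2 = (2·14 + 2 + 1 − 11 − 2)/2 = 18/2 = 9.
(Structurally: 2 ring(s) + 7 π bond(s) = 9.)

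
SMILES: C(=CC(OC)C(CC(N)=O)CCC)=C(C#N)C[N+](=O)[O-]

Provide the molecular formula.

Heavy atoms from the SMILES: 13 C, 3 N, 4 O.
Implicit hydrogens by atom environment:
  4 × C: 2 H each → 8
  4 × C: no H
  3 × C: 1 H each → 3
  3 × O: no H
  2 × C: 3 H each → 6
  1 × N: 2 H
  1 × N: no H
  1 × N (charge +1): no H
  1 × O (charge -1): no H
  Total hydrogens = 19.
Molecular formula: C13H19N3O4

C13H19N3O4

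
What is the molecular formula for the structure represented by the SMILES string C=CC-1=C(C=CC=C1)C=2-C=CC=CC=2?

Heavy atoms from the SMILES: 14 C.
Implicit hydrogens by atom environment:
  9 × C (aromatic): 1 H each → 9
  3 × C (aromatic): no H
  1 × C: 2 H
  1 × C: 1 H
  Total hydrogens = 12.
Molecular formula: C14H12

C14H12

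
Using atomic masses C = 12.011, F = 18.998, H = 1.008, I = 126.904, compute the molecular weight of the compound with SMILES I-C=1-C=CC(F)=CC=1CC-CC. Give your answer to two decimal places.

Molecular formula: C10H12FI.
M = 10×12.011 + 1×18.998 + 12×1.008 + 1×126.904 = 278.11 g/mol.

278.11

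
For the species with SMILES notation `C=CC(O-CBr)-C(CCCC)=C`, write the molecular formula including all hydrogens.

Heavy atoms from the SMILES: 1 Br, 10 C, 1 O.
Implicit hydrogens by atom environment:
  6 × C: 2 H each → 12
  2 × C: 1 H each → 2
  1 × Br: no H
  1 × C: 3 H
  1 × C: no H
  1 × O: no H
  Total hydrogens = 17.
Molecular formula: C10H17BrO

C10H17BrO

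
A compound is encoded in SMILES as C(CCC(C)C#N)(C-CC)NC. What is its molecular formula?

Heavy atoms from the SMILES: 10 C, 2 N.
Implicit hydrogens by atom environment:
  4 × C: 2 H each → 8
  3 × C: 3 H each → 9
  2 × C: 1 H each → 2
  1 × C: no H
  1 × N: 1 H
  1 × N: no H
  Total hydrogens = 20.
Molecular formula: C10H20N2

C10H20N2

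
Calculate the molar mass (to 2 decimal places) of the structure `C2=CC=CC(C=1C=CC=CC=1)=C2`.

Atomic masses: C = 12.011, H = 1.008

Molecular formula: C12H10.
M = 12×12.011 + 10×1.008 = 154.21 g/mol.

154.21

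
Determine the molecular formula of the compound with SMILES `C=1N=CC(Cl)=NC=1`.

C4H3ClN2

Heavy atoms from the SMILES: 4 C, 1 Cl, 2 N.
Implicit hydrogens by atom environment:
  3 × C (aromatic): 1 H each → 3
  2 × N (aromatic): no H
  1 × C (aromatic): no H
  1 × Cl: no H
  Total hydrogens = 3.
Molecular formula: C4H3ClN2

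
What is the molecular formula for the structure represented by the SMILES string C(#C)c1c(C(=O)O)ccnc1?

Heavy atoms from the SMILES: 8 C, 1 N, 2 O.
Implicit hydrogens by atom environment:
  3 × C (aromatic): 1 H each → 3
  2 × C (aromatic): no H
  2 × C: no H
  1 × C: 1 H
  1 × N (aromatic): no H
  1 × O: 1 H
  1 × O: no H
  Total hydrogens = 5.
Molecular formula: C8H5NO2

C8H5NO2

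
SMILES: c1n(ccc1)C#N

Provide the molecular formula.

C5H4N2

Heavy atoms from the SMILES: 5 C, 2 N.
Implicit hydrogens by atom environment:
  4 × C (aromatic): 1 H each → 4
  1 × C: no H
  1 × N (aromatic): no H
  1 × N: no H
  Total hydrogens = 4.
Molecular formula: C5H4N2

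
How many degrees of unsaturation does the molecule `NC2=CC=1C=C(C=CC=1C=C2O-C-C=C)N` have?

Molecular formula from the SMILES: C13H14N2O.
DoU = (2C + 2 + N − H − X)/2 = (2·13 + 2 + 2 − 14 − 0)/2 = 16/2 = 8.
(Structurally: 2 ring(s) + 6 π bond(s) = 8.)

8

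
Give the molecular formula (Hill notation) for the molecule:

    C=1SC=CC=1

C4H4S

Heavy atoms from the SMILES: 4 C, 1 S.
Implicit hydrogens by atom environment:
  4 × C (aromatic): 1 H each → 4
  1 × S (aromatic): no H
  Total hydrogens = 4.
Molecular formula: C4H4S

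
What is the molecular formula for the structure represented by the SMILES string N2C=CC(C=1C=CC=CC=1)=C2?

Heavy atoms from the SMILES: 10 C, 1 N.
Implicit hydrogens by atom environment:
  8 × C (aromatic): 1 H each → 8
  2 × C (aromatic): no H
  1 × N (aromatic): 1 H
  Total hydrogens = 9.
Molecular formula: C10H9N

C10H9N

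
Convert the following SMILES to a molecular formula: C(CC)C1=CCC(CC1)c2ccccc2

Heavy atoms from the SMILES: 15 C.
Implicit hydrogens by atom environment:
  5 × C: 2 H each → 10
  5 × C (aromatic): 1 H each → 5
  2 × C: 1 H each → 2
  1 × C: 3 H
  1 × C: no H
  1 × C (aromatic): no H
  Total hydrogens = 20.
Molecular formula: C15H20

C15H20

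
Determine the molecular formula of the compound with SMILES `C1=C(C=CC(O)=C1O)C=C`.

C8H8O2

Heavy atoms from the SMILES: 8 C, 2 O.
Implicit hydrogens by atom environment:
  3 × C (aromatic): 1 H each → 3
  3 × C (aromatic): no H
  2 × O: 1 H each → 2
  1 × C: 2 H
  1 × C: 1 H
  Total hydrogens = 8.
Molecular formula: C8H8O2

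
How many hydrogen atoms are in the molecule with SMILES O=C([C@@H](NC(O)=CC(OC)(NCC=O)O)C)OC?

18

Hydrogens are implicit in SMILES; fill each atom to its normal valence:
  4 × O: no H
  3 × C: 3 H each → 9
  3 × C: 1 H each → 3
  3 × C: no H
  2 × N: 1 H each → 2
  2 × O: 1 H each → 2
  1 × C: 2 H
  Total hydrogens = 18.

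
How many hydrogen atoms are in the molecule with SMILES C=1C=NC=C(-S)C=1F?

4

Hydrogens are implicit in SMILES; fill each atom to its normal valence:
  3 × C (aromatic): 1 H each → 3
  2 × C (aromatic): no H
  1 × F: no H
  1 × N (aromatic): no H
  1 × S: 1 H
  Total hydrogens = 4.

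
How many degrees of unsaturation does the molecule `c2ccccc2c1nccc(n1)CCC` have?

8

Molecular formula from the SMILES: C13H14N2.
DoU = (2C + 2 + N − H − X)/2 = (2·13 + 2 + 2 − 14 − 0)/2 = 16/2 = 8.
(Structurally: 2 ring(s) + 6 π bond(s) = 8.)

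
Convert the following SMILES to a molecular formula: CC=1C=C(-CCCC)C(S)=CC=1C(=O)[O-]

Heavy atoms from the SMILES: 12 C, 2 O, 1 S.
Implicit hydrogens by atom environment:
  4 × C (aromatic): no H
  3 × C: 2 H each → 6
  2 × C: 3 H each → 6
  2 × C (aromatic): 1 H each → 2
  1 × C: no H
  1 × O: no H
  1 × O (charge -1): no H
  1 × S: 1 H
  Total hydrogens = 15.
Net charge -1.
Molecular formula: C12H15O2S-

C12H15O2S-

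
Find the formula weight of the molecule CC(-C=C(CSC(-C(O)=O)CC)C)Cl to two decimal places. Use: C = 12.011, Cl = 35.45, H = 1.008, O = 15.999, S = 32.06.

236.75

Molecular formula: C10H17ClO2S.
M = 10×12.011 + 1×35.45 + 17×1.008 + 2×15.999 + 1×32.06 = 236.75 g/mol.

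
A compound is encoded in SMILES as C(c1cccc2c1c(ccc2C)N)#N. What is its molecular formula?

C12H10N2

Heavy atoms from the SMILES: 12 C, 2 N.
Implicit hydrogens by atom environment:
  5 × C (aromatic): 1 H each → 5
  5 × C (aromatic): no H
  1 × C: 3 H
  1 × C: no H
  1 × N: 2 H
  1 × N: no H
  Total hydrogens = 10.
Molecular formula: C12H10N2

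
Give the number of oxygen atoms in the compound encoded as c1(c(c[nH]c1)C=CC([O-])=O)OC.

The symbol for oxygen appears 3 times in the SMILES.

3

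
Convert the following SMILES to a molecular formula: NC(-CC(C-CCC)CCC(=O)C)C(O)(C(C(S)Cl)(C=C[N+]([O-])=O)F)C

Heavy atoms from the SMILES: 17 C, 1 Cl, 1 F, 2 N, 4 O, 1 S.
Implicit hydrogens by atom environment:
  6 × C: 2 H each → 12
  5 × C: 1 H each → 5
  3 × C: 3 H each → 9
  3 × C: no H
  2 × O: no H
  1 × Cl: no H
  1 × F: no H
  1 × N: 2 H
  1 × N (charge +1): no H
  1 × O: 1 H
  1 × O (charge -1): no H
  1 × S: 1 H
  Total hydrogens = 30.
Molecular formula: C17H30ClFN2O4S

C17H30ClFN2O4S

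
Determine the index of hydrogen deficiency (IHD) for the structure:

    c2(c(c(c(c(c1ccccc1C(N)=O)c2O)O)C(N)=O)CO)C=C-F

11

Molecular formula from the SMILES: C17H15FN2O5.
DoU = (2C + 2 + N − H − X)/2 = (2·17 + 2 + 2 − 15 − 1)/2 = 22/2 = 11.
(Structurally: 2 ring(s) + 9 π bond(s) = 11.)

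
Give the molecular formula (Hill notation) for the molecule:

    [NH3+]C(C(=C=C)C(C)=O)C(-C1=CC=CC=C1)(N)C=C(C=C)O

Heavy atoms from the SMILES: 17 C, 2 N, 2 O.
Implicit hydrogens by atom environment:
  5 × C (aromatic): 1 H each → 5
  5 × C: no H
  3 × C: 1 H each → 3
  2 × C: 2 H each → 4
  1 × C: 3 H
  1 × C (aromatic): no H
  1 × N (charge +1): 3 H
  1 × N: 2 H
  1 × O: 1 H
  1 × O: no H
  Total hydrogens = 21.
Net charge +1.
Molecular formula: C17H21N2O2+

C17H21N2O2+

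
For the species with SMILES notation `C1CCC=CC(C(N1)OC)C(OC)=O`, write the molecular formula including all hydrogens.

C10H17NO3

Heavy atoms from the SMILES: 10 C, 1 N, 3 O.
Implicit hydrogens by atom environment:
  4 × C: 1 H each → 4
  3 × C: 2 H each → 6
  3 × O: no H
  2 × C: 3 H each → 6
  1 × C: no H
  1 × N: 1 H
  Total hydrogens = 17.
Molecular formula: C10H17NO3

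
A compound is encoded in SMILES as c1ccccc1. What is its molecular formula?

C6H6

Heavy atoms from the SMILES: 6 C.
Implicit hydrogens by atom environment:
  6 × C (aromatic): 1 H each → 6
  Total hydrogens = 6.
Molecular formula: C6H6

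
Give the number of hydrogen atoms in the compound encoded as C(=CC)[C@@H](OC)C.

Hydrogens are implicit in SMILES; fill each atom to its normal valence:
  3 × C: 3 H each → 9
  3 × C: 1 H each → 3
  1 × O: no H
  Total hydrogens = 12.

12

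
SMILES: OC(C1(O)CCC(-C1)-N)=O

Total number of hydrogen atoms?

Hydrogens are implicit in SMILES; fill each atom to its normal valence:
  3 × C: 2 H each → 6
  2 × C: no H
  2 × O: 1 H each → 2
  1 × C: 1 H
  1 × N: 2 H
  1 × O: no H
  Total hydrogens = 11.

11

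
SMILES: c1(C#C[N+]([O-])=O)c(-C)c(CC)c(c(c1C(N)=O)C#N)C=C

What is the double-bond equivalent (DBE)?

11

Molecular formula from the SMILES: C15H13N3O3.
DoU = (2C + 2 + N − H − X)/2 = (2·15 + 2 + 3 − 13 − 0)/2 = 22/2 = 11.
(Structurally: 1 ring(s) + 10 π bond(s) = 11.)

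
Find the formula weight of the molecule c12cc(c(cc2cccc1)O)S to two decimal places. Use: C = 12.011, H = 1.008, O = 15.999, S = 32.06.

176.23

Molecular formula: C10H8OS.
M = 10×12.011 + 8×1.008 + 1×15.999 + 1×32.06 = 176.23 g/mol.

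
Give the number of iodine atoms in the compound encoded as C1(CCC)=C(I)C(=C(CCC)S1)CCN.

1

The symbol for iodine appears 1 time in the SMILES.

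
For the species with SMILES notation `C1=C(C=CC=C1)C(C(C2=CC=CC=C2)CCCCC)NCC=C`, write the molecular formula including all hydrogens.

C22H29N

Heavy atoms from the SMILES: 22 C, 1 N.
Implicit hydrogens by atom environment:
  10 × C (aromatic): 1 H each → 10
  6 × C: 2 H each → 12
  3 × C: 1 H each → 3
  2 × C (aromatic): no H
  1 × C: 3 H
  1 × N: 1 H
  Total hydrogens = 29.
Molecular formula: C22H29N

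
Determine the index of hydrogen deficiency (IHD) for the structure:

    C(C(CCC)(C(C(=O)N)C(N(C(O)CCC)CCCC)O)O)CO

1

Molecular formula from the SMILES: C17H36N2O5.
DoU = (2C + 2 + N − H − X)/2 = (2·17 + 2 + 2 − 36 − 0)/2 = 2/2 = 1.
(Structurally: 0 ring(s) + 1 π bond(s) = 1.)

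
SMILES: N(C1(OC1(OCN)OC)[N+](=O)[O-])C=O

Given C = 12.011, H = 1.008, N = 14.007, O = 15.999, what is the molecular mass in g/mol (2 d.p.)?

207.14

Molecular formula: C5H9N3O6.
M = 5×12.011 + 9×1.008 + 3×14.007 + 6×15.999 = 207.14 g/mol.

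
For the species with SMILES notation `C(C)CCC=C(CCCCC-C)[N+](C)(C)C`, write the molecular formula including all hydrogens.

Heavy atoms from the SMILES: 15 C, 1 N.
Implicit hydrogens by atom environment:
  8 × C: 2 H each → 16
  5 × C: 3 H each → 15
  1 × C: 1 H
  1 × C: no H
  1 × N (charge +1): no H
  Total hydrogens = 32.
Net charge +1.
Molecular formula: C15H32N+

C15H32N+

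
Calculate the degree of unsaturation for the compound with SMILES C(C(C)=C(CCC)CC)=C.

Molecular formula from the SMILES: C10H18.
DoU = (2C + 2 + N − H − X)/2 = (2·10 + 2 + 0 − 18 − 0)/2 = 4/2 = 2.
(Structurally: 0 ring(s) + 2 π bond(s) = 2.)

2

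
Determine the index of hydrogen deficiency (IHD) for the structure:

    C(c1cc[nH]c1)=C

Molecular formula from the SMILES: C6H7N.
DoU = (2C + 2 + N − H − X)/2 = (2·6 + 2 + 1 − 7 − 0)/2 = 8/2 = 4.
(Structurally: 1 ring(s) + 3 π bond(s) = 4.)

4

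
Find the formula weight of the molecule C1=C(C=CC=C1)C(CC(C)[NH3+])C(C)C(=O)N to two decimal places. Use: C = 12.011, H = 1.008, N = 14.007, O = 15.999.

Molecular formula: C13H21N2O+.
M = 13×12.011 + 21×1.008 + 2×14.007 + 1×15.999 = 221.32 g/mol.

221.32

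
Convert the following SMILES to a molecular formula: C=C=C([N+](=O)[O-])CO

Heavy atoms from the SMILES: 4 C, 1 N, 3 O.
Implicit hydrogens by atom environment:
  2 × C: 2 H each → 4
  2 × C: no H
  1 × N (charge +1): no H
  1 × O: 1 H
  1 × O: no H
  1 × O (charge -1): no H
  Total hydrogens = 5.
Molecular formula: C4H5NO3

C4H5NO3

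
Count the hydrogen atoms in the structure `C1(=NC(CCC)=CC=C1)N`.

12

Hydrogens are implicit in SMILES; fill each atom to its normal valence:
  3 × C (aromatic): 1 H each → 3
  2 × C: 2 H each → 4
  2 × C (aromatic): no H
  1 × C: 3 H
  1 × N: 2 H
  1 × N (aromatic): no H
  Total hydrogens = 12.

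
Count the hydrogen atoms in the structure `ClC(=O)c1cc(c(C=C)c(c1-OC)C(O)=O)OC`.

Hydrogens are implicit in SMILES; fill each atom to its normal valence:
  5 × C (aromatic): no H
  4 × O: no H
  2 × C: 3 H each → 6
  2 × C: no H
  1 × C: 2 H
  1 × C (aromatic): 1 H
  1 × C: 1 H
  1 × Cl: no H
  1 × O: 1 H
  Total hydrogens = 11.

11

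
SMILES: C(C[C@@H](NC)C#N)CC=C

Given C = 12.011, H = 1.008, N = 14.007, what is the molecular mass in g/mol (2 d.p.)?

138.21

Molecular formula: C8H14N2.
M = 8×12.011 + 14×1.008 + 2×14.007 = 138.21 g/mol.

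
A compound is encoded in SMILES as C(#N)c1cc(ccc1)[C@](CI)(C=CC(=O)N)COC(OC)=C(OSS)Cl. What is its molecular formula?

C16H16ClIN2O4S2

Heavy atoms from the SMILES: 16 C, 1 Cl, 1 I, 2 N, 4 O, 2 S.
Implicit hydrogens by atom environment:
  5 × C: no H
  4 × C (aromatic): 1 H each → 4
  4 × O: no H
  2 × C: 2 H each → 4
  2 × C: 1 H each → 2
  2 × C (aromatic): no H
  1 × C: 3 H
  1 × Cl: no H
  1 × I: no H
  1 × N: 2 H
  1 × N: no H
  1 × S: 1 H
  1 × S: no H
  Total hydrogens = 16.
Molecular formula: C16H16ClIN2O4S2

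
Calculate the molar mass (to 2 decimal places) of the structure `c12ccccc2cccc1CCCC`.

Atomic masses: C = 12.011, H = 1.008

Molecular formula: C14H16.
M = 14×12.011 + 16×1.008 = 184.28 g/mol.

184.28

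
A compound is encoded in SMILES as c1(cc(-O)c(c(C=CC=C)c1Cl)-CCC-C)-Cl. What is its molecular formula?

Heavy atoms from the SMILES: 14 C, 2 Cl, 1 O.
Implicit hydrogens by atom environment:
  5 × C (aromatic): no H
  4 × C: 2 H each → 8
  3 × C: 1 H each → 3
  2 × Cl: no H
  1 × C: 3 H
  1 × C (aromatic): 1 H
  1 × O: 1 H
  Total hydrogens = 16.
Molecular formula: C14H16Cl2O

C14H16Cl2O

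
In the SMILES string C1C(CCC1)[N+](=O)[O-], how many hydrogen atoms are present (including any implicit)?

9

Hydrogens are implicit in SMILES; fill each atom to its normal valence:
  4 × C: 2 H each → 8
  1 × C: 1 H
  1 × N (charge +1): no H
  1 × O: no H
  1 × O (charge -1): no H
  Total hydrogens = 9.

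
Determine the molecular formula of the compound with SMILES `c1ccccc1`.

C6H6

Heavy atoms from the SMILES: 6 C.
Implicit hydrogens by atom environment:
  6 × C (aromatic): 1 H each → 6
  Total hydrogens = 6.
Molecular formula: C6H6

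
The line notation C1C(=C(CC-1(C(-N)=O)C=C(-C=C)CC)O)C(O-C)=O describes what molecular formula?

Heavy atoms from the SMILES: 14 C, 1 N, 4 O.
Implicit hydrogens by atom environment:
  6 × C: no H
  4 × C: 2 H each → 8
  3 × O: no H
  2 × C: 3 H each → 6
  2 × C: 1 H each → 2
  1 × N: 2 H
  1 × O: 1 H
  Total hydrogens = 19.
Molecular formula: C14H19NO4

C14H19NO4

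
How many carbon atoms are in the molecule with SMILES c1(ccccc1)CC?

The symbol for carbon appears 8 times in the SMILES. Lowercase c denotes aromatic carbon and counts toward C.

8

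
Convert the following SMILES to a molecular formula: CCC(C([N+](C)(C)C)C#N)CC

Heavy atoms from the SMILES: 10 C, 2 N.
Implicit hydrogens by atom environment:
  5 × C: 3 H each → 15
  2 × C: 2 H each → 4
  2 × C: 1 H each → 2
  1 × C: no H
  1 × N: no H
  1 × N (charge +1): no H
  Total hydrogens = 21.
Net charge +1.
Molecular formula: C10H21N2+

C10H21N2+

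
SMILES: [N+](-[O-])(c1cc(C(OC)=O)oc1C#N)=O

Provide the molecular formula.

Heavy atoms from the SMILES: 7 C, 2 N, 5 O.
Implicit hydrogens by atom environment:
  3 × C (aromatic): no H
  3 × O: no H
  2 × C: no H
  1 × C: 3 H
  1 × C (aromatic): 1 H
  1 × N: no H
  1 × N (charge +1): no H
  1 × O (aromatic): no H
  1 × O (charge -1): no H
  Total hydrogens = 4.
Molecular formula: C7H4N2O5

C7H4N2O5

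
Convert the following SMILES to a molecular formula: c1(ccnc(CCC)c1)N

C8H12N2

Heavy atoms from the SMILES: 8 C, 2 N.
Implicit hydrogens by atom environment:
  3 × C (aromatic): 1 H each → 3
  2 × C: 2 H each → 4
  2 × C (aromatic): no H
  1 × C: 3 H
  1 × N: 2 H
  1 × N (aromatic): no H
  Total hydrogens = 12.
Molecular formula: C8H12N2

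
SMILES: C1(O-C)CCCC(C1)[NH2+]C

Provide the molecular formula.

C8H18NO+

Heavy atoms from the SMILES: 8 C, 1 N, 1 O.
Implicit hydrogens by atom environment:
  4 × C: 2 H each → 8
  2 × C: 3 H each → 6
  2 × C: 1 H each → 2
  1 × N (charge +1): 2 H
  1 × O: no H
  Total hydrogens = 18.
Net charge +1.
Molecular formula: C8H18NO+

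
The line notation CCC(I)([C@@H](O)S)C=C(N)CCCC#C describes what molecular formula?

Heavy atoms from the SMILES: 11 C, 1 I, 1 N, 1 O, 1 S.
Implicit hydrogens by atom environment:
  4 × C: 2 H each → 8
  3 × C: 1 H each → 3
  3 × C: no H
  1 × C: 3 H
  1 × I: no H
  1 × N: 2 H
  1 × O: 1 H
  1 × S: 1 H
  Total hydrogens = 18.
Molecular formula: C11H18INOS

C11H18INOS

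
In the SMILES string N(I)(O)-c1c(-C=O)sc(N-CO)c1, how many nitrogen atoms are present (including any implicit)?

2

The symbol for nitrogen appears 2 times in the SMILES.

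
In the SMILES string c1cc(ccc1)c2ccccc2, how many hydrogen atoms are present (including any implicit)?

Hydrogens are implicit in SMILES; fill each atom to its normal valence:
  10 × C (aromatic): 1 H each → 10
  2 × C (aromatic): no H
  Total hydrogens = 10.

10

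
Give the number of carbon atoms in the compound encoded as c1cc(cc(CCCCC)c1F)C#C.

13

The symbol for carbon appears 13 times in the SMILES. Lowercase c denotes aromatic carbon and counts toward C.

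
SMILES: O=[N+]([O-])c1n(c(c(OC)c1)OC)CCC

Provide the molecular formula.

Heavy atoms from the SMILES: 9 C, 2 N, 4 O.
Implicit hydrogens by atom environment:
  3 × C: 3 H each → 9
  3 × C (aromatic): no H
  3 × O: no H
  2 × C: 2 H each → 4
  1 × C (aromatic): 1 H
  1 × N (aromatic): no H
  1 × N (charge +1): no H
  1 × O (charge -1): no H
  Total hydrogens = 14.
Molecular formula: C9H14N2O4

C9H14N2O4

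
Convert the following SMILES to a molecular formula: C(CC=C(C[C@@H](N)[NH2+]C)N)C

C8H20N3+

Heavy atoms from the SMILES: 8 C, 3 N.
Implicit hydrogens by atom environment:
  3 × C: 2 H each → 6
  2 × C: 3 H each → 6
  2 × C: 1 H each → 2
  2 × N: 2 H each → 4
  1 × C: no H
  1 × N (charge +1): 2 H
  Total hydrogens = 20.
Net charge +1.
Molecular formula: C8H20N3+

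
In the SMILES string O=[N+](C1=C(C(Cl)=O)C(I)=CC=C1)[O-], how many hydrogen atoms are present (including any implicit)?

Hydrogens are implicit in SMILES; fill each atom to its normal valence:
  3 × C (aromatic): 1 H each → 3
  3 × C (aromatic): no H
  2 × O: no H
  1 × C: no H
  1 × Cl: no H
  1 × I: no H
  1 × N (charge +1): no H
  1 × O (charge -1): no H
  Total hydrogens = 3.

3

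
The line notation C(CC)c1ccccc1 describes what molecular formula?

Heavy atoms from the SMILES: 9 C.
Implicit hydrogens by atom environment:
  5 × C (aromatic): 1 H each → 5
  2 × C: 2 H each → 4
  1 × C: 3 H
  1 × C (aromatic): no H
  Total hydrogens = 12.
Molecular formula: C9H12

C9H12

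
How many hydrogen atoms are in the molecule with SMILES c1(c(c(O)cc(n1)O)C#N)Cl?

Hydrogens are implicit in SMILES; fill each atom to its normal valence:
  4 × C (aromatic): no H
  2 × O: 1 H each → 2
  1 × C (aromatic): 1 H
  1 × C: no H
  1 × Cl: no H
  1 × N (aromatic): no H
  1 × N: no H
  Total hydrogens = 3.

3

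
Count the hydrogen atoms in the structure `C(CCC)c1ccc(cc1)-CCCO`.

Hydrogens are implicit in SMILES; fill each atom to its normal valence:
  6 × C: 2 H each → 12
  4 × C (aromatic): 1 H each → 4
  2 × C (aromatic): no H
  1 × C: 3 H
  1 × O: 1 H
  Total hydrogens = 20.

20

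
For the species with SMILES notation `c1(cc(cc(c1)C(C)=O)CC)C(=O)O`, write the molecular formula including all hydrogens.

C11H12O3

Heavy atoms from the SMILES: 11 C, 3 O.
Implicit hydrogens by atom environment:
  3 × C (aromatic): 1 H each → 3
  3 × C (aromatic): no H
  2 × C: 3 H each → 6
  2 × C: no H
  2 × O: no H
  1 × C: 2 H
  1 × O: 1 H
  Total hydrogens = 12.
Molecular formula: C11H12O3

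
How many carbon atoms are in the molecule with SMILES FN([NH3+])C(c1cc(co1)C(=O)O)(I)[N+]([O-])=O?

6

The symbol for carbon appears 6 times in the SMILES. Lowercase c denotes aromatic carbon and counts toward C.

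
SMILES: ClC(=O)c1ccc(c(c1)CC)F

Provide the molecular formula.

Heavy atoms from the SMILES: 9 C, 1 Cl, 1 F, 1 O.
Implicit hydrogens by atom environment:
  3 × C (aromatic): 1 H each → 3
  3 × C (aromatic): no H
  1 × C: 3 H
  1 × C: 2 H
  1 × C: no H
  1 × Cl: no H
  1 × F: no H
  1 × O: no H
  Total hydrogens = 8.
Molecular formula: C9H8ClFO

C9H8ClFO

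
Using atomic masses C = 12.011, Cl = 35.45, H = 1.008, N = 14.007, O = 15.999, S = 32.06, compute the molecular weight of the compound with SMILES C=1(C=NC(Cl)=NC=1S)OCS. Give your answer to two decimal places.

Molecular formula: C5H5ClN2OS2.
M = 5×12.011 + 1×35.45 + 5×1.008 + 2×14.007 + 1×15.999 + 2×32.06 = 208.68 g/mol.

208.68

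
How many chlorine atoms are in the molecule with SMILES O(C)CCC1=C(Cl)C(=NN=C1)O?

1

The symbol for chlorine appears 1 time in the SMILES.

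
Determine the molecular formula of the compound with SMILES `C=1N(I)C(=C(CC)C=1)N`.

Heavy atoms from the SMILES: 6 C, 1 I, 2 N.
Implicit hydrogens by atom environment:
  2 × C (aromatic): 1 H each → 2
  2 × C (aromatic): no H
  1 × C: 3 H
  1 × C: 2 H
  1 × I: no H
  1 × N: 2 H
  1 × N (aromatic): no H
  Total hydrogens = 9.
Molecular formula: C6H9IN2

C6H9IN2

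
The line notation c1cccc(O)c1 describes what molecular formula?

Heavy atoms from the SMILES: 6 C, 1 O.
Implicit hydrogens by atom environment:
  5 × C (aromatic): 1 H each → 5
  1 × C (aromatic): no H
  1 × O: 1 H
  Total hydrogens = 6.
Molecular formula: C6H6O

C6H6O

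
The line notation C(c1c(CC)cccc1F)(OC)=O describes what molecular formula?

C10H11FO2

Heavy atoms from the SMILES: 10 C, 1 F, 2 O.
Implicit hydrogens by atom environment:
  3 × C (aromatic): 1 H each → 3
  3 × C (aromatic): no H
  2 × C: 3 H each → 6
  2 × O: no H
  1 × C: 2 H
  1 × C: no H
  1 × F: no H
  Total hydrogens = 11.
Molecular formula: C10H11FO2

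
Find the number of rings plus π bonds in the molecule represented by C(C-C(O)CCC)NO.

0

Molecular formula from the SMILES: C6H15NO2.
DoU = (2C + 2 + N − H − X)/2 = (2·6 + 2 + 1 − 15 − 0)/2 = 0/2 = 0.
(Structurally: 0 ring(s) + 0 π bond(s) = 0.)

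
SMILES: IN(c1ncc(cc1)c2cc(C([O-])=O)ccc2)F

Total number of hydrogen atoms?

7

Hydrogens are implicit in SMILES; fill each atom to its normal valence:
  7 × C (aromatic): 1 H each → 7
  4 × C (aromatic): no H
  1 × C: no H
  1 × F: no H
  1 × I: no H
  1 × N (aromatic): no H
  1 × N: no H
  1 × O: no H
  1 × O (charge -1): no H
  Total hydrogens = 7.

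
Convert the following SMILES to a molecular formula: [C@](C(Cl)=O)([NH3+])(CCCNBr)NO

Heavy atoms from the SMILES: 1 Br, 5 C, 1 Cl, 3 N, 2 O.
Implicit hydrogens by atom environment:
  3 × C: 2 H each → 6
  2 × C: no H
  2 × N: 1 H each → 2
  1 × Br: no H
  1 × Cl: no H
  1 × N (charge +1): 3 H
  1 × O: 1 H
  1 × O: no H
  Total hydrogens = 12.
Net charge +1.
Molecular formula: C5H12BrClN3O2+

C5H12BrClN3O2+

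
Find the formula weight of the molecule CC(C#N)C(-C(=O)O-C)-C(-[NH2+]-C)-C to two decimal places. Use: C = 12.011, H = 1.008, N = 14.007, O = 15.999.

Molecular formula: C9H17N2O2+.
M = 9×12.011 + 17×1.008 + 2×14.007 + 2×15.999 = 185.25 g/mol.

185.25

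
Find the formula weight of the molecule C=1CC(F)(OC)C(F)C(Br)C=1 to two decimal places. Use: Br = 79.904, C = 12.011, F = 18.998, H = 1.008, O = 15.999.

227.05

Molecular formula: C7H9BrF2O.
M = 1×79.904 + 7×12.011 + 2×18.998 + 9×1.008 + 1×15.999 = 227.05 g/mol.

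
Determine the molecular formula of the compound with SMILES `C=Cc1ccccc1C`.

Heavy atoms from the SMILES: 9 C.
Implicit hydrogens by atom environment:
  4 × C (aromatic): 1 H each → 4
  2 × C (aromatic): no H
  1 × C: 3 H
  1 × C: 2 H
  1 × C: 1 H
  Total hydrogens = 10.
Molecular formula: C9H10

C9H10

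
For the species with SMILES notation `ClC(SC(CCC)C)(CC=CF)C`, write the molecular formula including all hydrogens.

C10H18ClFS

Heavy atoms from the SMILES: 10 C, 1 Cl, 1 F, 1 S.
Implicit hydrogens by atom environment:
  3 × C: 3 H each → 9
  3 × C: 2 H each → 6
  3 × C: 1 H each → 3
  1 × C: no H
  1 × Cl: no H
  1 × F: no H
  1 × S: no H
  Total hydrogens = 18.
Molecular formula: C10H18ClFS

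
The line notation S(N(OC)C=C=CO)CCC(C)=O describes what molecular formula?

C8H13NO3S

Heavy atoms from the SMILES: 8 C, 1 N, 3 O, 1 S.
Implicit hydrogens by atom environment:
  2 × C: 3 H each → 6
  2 × C: 2 H each → 4
  2 × C: 1 H each → 2
  2 × C: no H
  2 × O: no H
  1 × N: no H
  1 × O: 1 H
  1 × S: no H
  Total hydrogens = 13.
Molecular formula: C8H13NO3S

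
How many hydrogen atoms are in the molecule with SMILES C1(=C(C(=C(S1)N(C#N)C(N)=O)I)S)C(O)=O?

Hydrogens are implicit in SMILES; fill each atom to its normal valence:
  4 × C (aromatic): no H
  3 × C: no H
  2 × N: no H
  2 × O: no H
  1 × I: no H
  1 × N: 2 H
  1 × O: 1 H
  1 × S: 1 H
  1 × S (aromatic): no H
  Total hydrogens = 4.

4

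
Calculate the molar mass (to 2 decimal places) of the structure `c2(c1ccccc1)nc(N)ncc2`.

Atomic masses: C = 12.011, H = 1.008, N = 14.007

171.20

Molecular formula: C10H9N3.
M = 10×12.011 + 9×1.008 + 3×14.007 = 171.20 g/mol.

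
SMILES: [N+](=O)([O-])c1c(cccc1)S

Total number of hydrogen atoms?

Hydrogens are implicit in SMILES; fill each atom to its normal valence:
  4 × C (aromatic): 1 H each → 4
  2 × C (aromatic): no H
  1 × N (charge +1): no H
  1 × O: no H
  1 × O (charge -1): no H
  1 × S: 1 H
  Total hydrogens = 5.

5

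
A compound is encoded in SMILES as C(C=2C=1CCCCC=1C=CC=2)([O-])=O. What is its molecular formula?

C11H11O2-

Heavy atoms from the SMILES: 11 C, 2 O.
Implicit hydrogens by atom environment:
  4 × C: 2 H each → 8
  3 × C (aromatic): 1 H each → 3
  3 × C (aromatic): no H
  1 × C: no H
  1 × O: no H
  1 × O (charge -1): no H
  Total hydrogens = 11.
Net charge -1.
Molecular formula: C11H11O2-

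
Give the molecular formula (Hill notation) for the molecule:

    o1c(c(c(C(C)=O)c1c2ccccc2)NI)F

C12H9FINO2

Heavy atoms from the SMILES: 12 C, 1 F, 1 I, 1 N, 2 O.
Implicit hydrogens by atom environment:
  5 × C (aromatic): 1 H each → 5
  5 × C (aromatic): no H
  1 × C: 3 H
  1 × C: no H
  1 × F: no H
  1 × I: no H
  1 × N: 1 H
  1 × O (aromatic): no H
  1 × O: no H
  Total hydrogens = 9.
Molecular formula: C12H9FINO2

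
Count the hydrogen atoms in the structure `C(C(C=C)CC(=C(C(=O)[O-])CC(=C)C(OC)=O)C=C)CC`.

Hydrogens are implicit in SMILES; fill each atom to its normal valence:
  7 × C: 2 H each → 14
  5 × C: no H
  3 × C: 1 H each → 3
  3 × O: no H
  2 × C: 3 H each → 6
  1 × O (charge -1): no H
  Total hydrogens = 23.

23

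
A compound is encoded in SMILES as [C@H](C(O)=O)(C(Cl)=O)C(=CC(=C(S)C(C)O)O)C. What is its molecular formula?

C10H13ClO5S

Heavy atoms from the SMILES: 10 C, 1 Cl, 5 O, 1 S.
Implicit hydrogens by atom environment:
  5 × C: no H
  3 × C: 1 H each → 3
  3 × O: 1 H each → 3
  2 × C: 3 H each → 6
  2 × O: no H
  1 × Cl: no H
  1 × S: 1 H
  Total hydrogens = 13.
Molecular formula: C10H13ClO5S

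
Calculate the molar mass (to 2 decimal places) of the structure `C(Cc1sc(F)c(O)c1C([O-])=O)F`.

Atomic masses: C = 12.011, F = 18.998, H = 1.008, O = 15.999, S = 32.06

207.17

Molecular formula: C7H5F2O3S-.
M = 7×12.011 + 2×18.998 + 5×1.008 + 3×15.999 + 1×32.06 = 207.17 g/mol.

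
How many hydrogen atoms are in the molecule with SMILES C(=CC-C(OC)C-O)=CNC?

15

Hydrogens are implicit in SMILES; fill each atom to its normal valence:
  3 × C: 1 H each → 3
  2 × C: 3 H each → 6
  2 × C: 2 H each → 4
  1 × C: no H
  1 × N: 1 H
  1 × O: 1 H
  1 × O: no H
  Total hydrogens = 15.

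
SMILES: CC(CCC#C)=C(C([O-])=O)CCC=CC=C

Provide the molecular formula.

Heavy atoms from the SMILES: 14 C, 2 O.
Implicit hydrogens by atom environment:
  5 × C: 2 H each → 10
  4 × C: 1 H each → 4
  4 × C: no H
  1 × C: 3 H
  1 × O: no H
  1 × O (charge -1): no H
  Total hydrogens = 17.
Net charge -1.
Molecular formula: C14H17O2-

C14H17O2-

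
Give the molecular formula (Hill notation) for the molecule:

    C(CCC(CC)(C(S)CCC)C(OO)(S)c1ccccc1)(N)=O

Heavy atoms from the SMILES: 17 C, 1 N, 3 O, 2 S.
Implicit hydrogens by atom environment:
  5 × C: 2 H each → 10
  5 × C (aromatic): 1 H each → 5
  3 × C: no H
  2 × C: 3 H each → 6
  2 × O: no H
  2 × S: 1 H each → 2
  1 × C: 1 H
  1 × C (aromatic): no H
  1 × N: 2 H
  1 × O: 1 H
  Total hydrogens = 27.
Molecular formula: C17H27NO3S2

C17H27NO3S2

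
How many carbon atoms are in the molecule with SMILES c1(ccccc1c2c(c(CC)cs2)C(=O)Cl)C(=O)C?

The symbol for carbon appears 15 times in the SMILES. Lowercase c denotes aromatic carbon and counts toward C.

15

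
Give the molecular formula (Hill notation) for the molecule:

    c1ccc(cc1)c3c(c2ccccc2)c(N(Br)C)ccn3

Heavy atoms from the SMILES: 1 Br, 18 C, 2 N.
Implicit hydrogens by atom environment:
  12 × C (aromatic): 1 H each → 12
  5 × C (aromatic): no H
  1 × Br: no H
  1 × C: 3 H
  1 × N (aromatic): no H
  1 × N: no H
  Total hydrogens = 15.
Molecular formula: C18H15BrN2

C18H15BrN2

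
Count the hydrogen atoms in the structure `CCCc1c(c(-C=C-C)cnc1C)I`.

16

Hydrogens are implicit in SMILES; fill each atom to its normal valence:
  4 × C (aromatic): no H
  3 × C: 3 H each → 9
  2 × C: 2 H each → 4
  2 × C: 1 H each → 2
  1 × C (aromatic): 1 H
  1 × I: no H
  1 × N (aromatic): no H
  Total hydrogens = 16.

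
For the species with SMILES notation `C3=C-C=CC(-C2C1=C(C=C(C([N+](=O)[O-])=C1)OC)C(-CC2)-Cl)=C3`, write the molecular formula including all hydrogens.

Heavy atoms from the SMILES: 17 C, 1 Cl, 1 N, 3 O.
Implicit hydrogens by atom environment:
  7 × C (aromatic): 1 H each → 7
  5 × C (aromatic): no H
  2 × C: 2 H each → 4
  2 × C: 1 H each → 2
  2 × O: no H
  1 × C: 3 H
  1 × Cl: no H
  1 × N (charge +1): no H
  1 × O (charge -1): no H
  Total hydrogens = 16.
Molecular formula: C17H16ClNO3

C17H16ClNO3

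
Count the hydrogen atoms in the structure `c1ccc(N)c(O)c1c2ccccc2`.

Hydrogens are implicit in SMILES; fill each atom to its normal valence:
  8 × C (aromatic): 1 H each → 8
  4 × C (aromatic): no H
  1 × N: 2 H
  1 × O: 1 H
  Total hydrogens = 11.

11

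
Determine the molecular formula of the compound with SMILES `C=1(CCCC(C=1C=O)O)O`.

C7H10O3

Heavy atoms from the SMILES: 7 C, 3 O.
Implicit hydrogens by atom environment:
  3 × C: 2 H each → 6
  2 × C: 1 H each → 2
  2 × C: no H
  2 × O: 1 H each → 2
  1 × O: no H
  Total hydrogens = 10.
Molecular formula: C7H10O3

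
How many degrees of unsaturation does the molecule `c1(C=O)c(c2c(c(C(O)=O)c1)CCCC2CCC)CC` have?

Molecular formula from the SMILES: C17H22O3.
DoU = (2C + 2 + N − H − X)/2 = (2·17 + 2 + 0 − 22 − 0)/2 = 14/2 = 7.
(Structurally: 2 ring(s) + 5 π bond(s) = 7.)

7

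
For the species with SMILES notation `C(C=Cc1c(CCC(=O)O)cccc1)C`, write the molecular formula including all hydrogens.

C13H16O2

Heavy atoms from the SMILES: 13 C, 2 O.
Implicit hydrogens by atom environment:
  4 × C (aromatic): 1 H each → 4
  3 × C: 2 H each → 6
  2 × C: 1 H each → 2
  2 × C (aromatic): no H
  1 × C: 3 H
  1 × C: no H
  1 × O: 1 H
  1 × O: no H
  Total hydrogens = 16.
Molecular formula: C13H16O2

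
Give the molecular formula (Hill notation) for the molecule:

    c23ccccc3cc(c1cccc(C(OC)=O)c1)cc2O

C18H14O3

Heavy atoms from the SMILES: 18 C, 3 O.
Implicit hydrogens by atom environment:
  10 × C (aromatic): 1 H each → 10
  6 × C (aromatic): no H
  2 × O: no H
  1 × C: 3 H
  1 × C: no H
  1 × O: 1 H
  Total hydrogens = 14.
Molecular formula: C18H14O3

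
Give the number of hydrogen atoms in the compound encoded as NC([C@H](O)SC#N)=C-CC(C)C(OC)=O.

Hydrogens are implicit in SMILES; fill each atom to its normal valence:
  3 × C: 1 H each → 3
  3 × C: no H
  2 × C: 3 H each → 6
  2 × O: no H
  1 × C: 2 H
  1 × N: 2 H
  1 × N: no H
  1 × O: 1 H
  1 × S: no H
  Total hydrogens = 14.

14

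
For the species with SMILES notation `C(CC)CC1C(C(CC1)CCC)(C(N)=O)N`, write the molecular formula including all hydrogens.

Heavy atoms from the SMILES: 13 C, 2 N, 1 O.
Implicit hydrogens by atom environment:
  7 × C: 2 H each → 14
  2 × C: 3 H each → 6
  2 × C: 1 H each → 2
  2 × C: no H
  2 × N: 2 H each → 4
  1 × O: no H
  Total hydrogens = 26.
Molecular formula: C13H26N2O

C13H26N2O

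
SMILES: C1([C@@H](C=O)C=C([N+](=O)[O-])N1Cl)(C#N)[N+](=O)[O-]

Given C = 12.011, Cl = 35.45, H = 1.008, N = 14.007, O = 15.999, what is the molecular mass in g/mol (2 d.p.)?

Molecular formula: C6H3ClN4O5.
M = 6×12.011 + 1×35.45 + 3×1.008 + 4×14.007 + 5×15.999 = 246.56 g/mol.

246.56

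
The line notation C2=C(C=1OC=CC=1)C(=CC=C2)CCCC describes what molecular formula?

C14H16O

Heavy atoms from the SMILES: 14 C, 1 O.
Implicit hydrogens by atom environment:
  7 × C (aromatic): 1 H each → 7
  3 × C: 2 H each → 6
  3 × C (aromatic): no H
  1 × C: 3 H
  1 × O (aromatic): no H
  Total hydrogens = 16.
Molecular formula: C14H16O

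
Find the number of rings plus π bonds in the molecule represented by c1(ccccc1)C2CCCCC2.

Molecular formula from the SMILES: C12H16.
DoU = (2C + 2 + N − H − X)/2 = (2·12 + 2 + 0 − 16 − 0)/2 = 10/2 = 5.
(Structurally: 2 ring(s) + 3 π bond(s) = 5.)

5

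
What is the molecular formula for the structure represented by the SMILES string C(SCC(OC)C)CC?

C7H16OS

Heavy atoms from the SMILES: 7 C, 1 O, 1 S.
Implicit hydrogens by atom environment:
  3 × C: 3 H each → 9
  3 × C: 2 H each → 6
  1 × C: 1 H
  1 × O: no H
  1 × S: no H
  Total hydrogens = 16.
Molecular formula: C7H16OS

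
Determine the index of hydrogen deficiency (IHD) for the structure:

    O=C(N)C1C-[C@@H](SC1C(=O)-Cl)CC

3

Molecular formula from the SMILES: C8H12ClNO2S.
DoU = (2C + 2 + N − H − X)/2 = (2·8 + 2 + 1 − 12 − 1)/2 = 6/2 = 3.
(Structurally: 1 ring(s) + 2 π bond(s) = 3.)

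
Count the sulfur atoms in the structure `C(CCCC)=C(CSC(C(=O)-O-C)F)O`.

1

The symbol for sulfur appears 1 time in the SMILES.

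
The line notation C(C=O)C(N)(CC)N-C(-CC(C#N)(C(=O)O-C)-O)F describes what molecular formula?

Heavy atoms from the SMILES: 11 C, 1 F, 3 N, 4 O.
Implicit hydrogens by atom environment:
  4 × C: no H
  3 × C: 2 H each → 6
  3 × O: no H
  2 × C: 3 H each → 6
  2 × C: 1 H each → 2
  1 × F: no H
  1 × N: 2 H
  1 × N: 1 H
  1 × N: no H
  1 × O: 1 H
  Total hydrogens = 18.
Molecular formula: C11H18FN3O4

C11H18FN3O4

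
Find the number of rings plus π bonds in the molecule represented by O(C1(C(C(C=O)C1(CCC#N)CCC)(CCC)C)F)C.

Molecular formula from the SMILES: C16H26FNO2.
DoU = (2C + 2 + N − H − X)/2 = (2·16 + 2 + 1 − 26 − 1)/2 = 8/2 = 4.
(Structurally: 1 ring(s) + 3 π bond(s) = 4.)

4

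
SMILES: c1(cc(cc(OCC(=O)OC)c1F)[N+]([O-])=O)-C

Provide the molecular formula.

C10H10FNO5

Heavy atoms from the SMILES: 10 C, 1 F, 1 N, 5 O.
Implicit hydrogens by atom environment:
  4 × C (aromatic): no H
  4 × O: no H
  2 × C: 3 H each → 6
  2 × C (aromatic): 1 H each → 2
  1 × C: 2 H
  1 × C: no H
  1 × F: no H
  1 × N (charge +1): no H
  1 × O (charge -1): no H
  Total hydrogens = 10.
Molecular formula: C10H10FNO5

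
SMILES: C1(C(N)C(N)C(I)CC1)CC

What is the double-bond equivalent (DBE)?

1

Molecular formula from the SMILES: C8H17IN2.
DoU = (2C + 2 + N − H − X)/2 = (2·8 + 2 + 2 − 17 − 1)/2 = 2/2 = 1.
(Structurally: 1 ring(s) + 0 π bond(s) = 1.)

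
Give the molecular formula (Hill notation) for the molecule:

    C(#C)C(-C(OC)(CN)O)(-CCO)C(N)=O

C9H16N2O4

Heavy atoms from the SMILES: 9 C, 2 N, 4 O.
Implicit hydrogens by atom environment:
  4 × C: no H
  3 × C: 2 H each → 6
  2 × N: 2 H each → 4
  2 × O: 1 H each → 2
  2 × O: no H
  1 × C: 3 H
  1 × C: 1 H
  Total hydrogens = 16.
Molecular formula: C9H16N2O4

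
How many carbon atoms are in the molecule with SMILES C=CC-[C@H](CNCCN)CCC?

The symbol for carbon appears 10 times in the SMILES.

10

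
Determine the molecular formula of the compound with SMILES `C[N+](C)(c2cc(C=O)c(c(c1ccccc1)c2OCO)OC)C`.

C18H22NO4+

Heavy atoms from the SMILES: 18 C, 1 N, 4 O.
Implicit hydrogens by atom environment:
  6 × C (aromatic): 1 H each → 6
  6 × C (aromatic): no H
  4 × C: 3 H each → 12
  3 × O: no H
  1 × C: 2 H
  1 × C: 1 H
  1 × N (charge +1): no H
  1 × O: 1 H
  Total hydrogens = 22.
Net charge +1.
Molecular formula: C18H22NO4+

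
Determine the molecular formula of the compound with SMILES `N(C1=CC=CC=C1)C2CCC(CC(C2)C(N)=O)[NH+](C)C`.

C16H26N3O+

Heavy atoms from the SMILES: 16 C, 3 N, 1 O.
Implicit hydrogens by atom environment:
  5 × C (aromatic): 1 H each → 5
  4 × C: 2 H each → 8
  3 × C: 1 H each → 3
  2 × C: 3 H each → 6
  1 × C (aromatic): no H
  1 × C: no H
  1 × N: 2 H
  1 × N (charge +1): 1 H
  1 × N: 1 H
  1 × O: no H
  Total hydrogens = 26.
Net charge +1.
Molecular formula: C16H26N3O+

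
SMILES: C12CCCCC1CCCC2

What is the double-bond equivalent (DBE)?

Molecular formula from the SMILES: C10H18.
DoU = (2C + 2 + N − H − X)/2 = (2·10 + 2 + 0 − 18 − 0)/2 = 4/2 = 2.
(Structurally: 2 ring(s) + 0 π bond(s) = 2.)

2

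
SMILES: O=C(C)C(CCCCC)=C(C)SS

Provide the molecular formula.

C10H18OS2

Heavy atoms from the SMILES: 10 C, 1 O, 2 S.
Implicit hydrogens by atom environment:
  4 × C: 2 H each → 8
  3 × C: 3 H each → 9
  3 × C: no H
  1 × O: no H
  1 × S: 1 H
  1 × S: no H
  Total hydrogens = 18.
Molecular formula: C10H18OS2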